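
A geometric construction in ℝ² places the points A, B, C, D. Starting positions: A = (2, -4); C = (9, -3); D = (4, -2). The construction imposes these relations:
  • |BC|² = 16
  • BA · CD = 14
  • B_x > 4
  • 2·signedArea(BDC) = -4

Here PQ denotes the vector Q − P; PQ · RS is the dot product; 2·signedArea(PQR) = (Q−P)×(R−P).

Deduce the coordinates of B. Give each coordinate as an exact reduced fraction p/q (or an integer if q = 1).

B = (5, -3)

1. B_x = 5  [BA · CD = 14 ∩ 2·signedArea(BDC) = -4]
2. B_y = -3  [BA · CD = 14 ∩ 2·signedArea(BDC) = -4]
   → B = (5, -3)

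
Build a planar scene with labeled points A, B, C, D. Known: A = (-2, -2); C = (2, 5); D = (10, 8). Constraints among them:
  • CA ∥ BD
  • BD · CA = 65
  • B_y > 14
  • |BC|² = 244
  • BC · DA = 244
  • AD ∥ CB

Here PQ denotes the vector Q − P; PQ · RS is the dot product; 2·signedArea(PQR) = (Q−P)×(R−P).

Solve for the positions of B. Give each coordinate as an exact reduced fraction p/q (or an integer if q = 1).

B = (14, 15)

1. B_x = 14  [CA ∥ BD ∩ AD ∥ CB]
2. B_y = 15  [CA ∥ BD ∩ AD ∥ CB]
   → B = (14, 15)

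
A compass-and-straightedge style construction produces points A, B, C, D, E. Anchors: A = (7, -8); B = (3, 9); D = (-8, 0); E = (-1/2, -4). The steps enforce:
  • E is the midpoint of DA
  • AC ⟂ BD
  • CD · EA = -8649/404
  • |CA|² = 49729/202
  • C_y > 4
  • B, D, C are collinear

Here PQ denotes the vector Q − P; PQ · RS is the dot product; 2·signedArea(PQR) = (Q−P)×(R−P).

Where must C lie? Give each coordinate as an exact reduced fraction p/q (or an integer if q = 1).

C = (-593/202, 837/202)

1. C_x = -593/202  [B, D, C are collinear ∩ AC ⟂ BD]
2. C_y = 837/202  [B, D, C are collinear ∩ AC ⟂ BD]
   → C = (-593/202, 837/202)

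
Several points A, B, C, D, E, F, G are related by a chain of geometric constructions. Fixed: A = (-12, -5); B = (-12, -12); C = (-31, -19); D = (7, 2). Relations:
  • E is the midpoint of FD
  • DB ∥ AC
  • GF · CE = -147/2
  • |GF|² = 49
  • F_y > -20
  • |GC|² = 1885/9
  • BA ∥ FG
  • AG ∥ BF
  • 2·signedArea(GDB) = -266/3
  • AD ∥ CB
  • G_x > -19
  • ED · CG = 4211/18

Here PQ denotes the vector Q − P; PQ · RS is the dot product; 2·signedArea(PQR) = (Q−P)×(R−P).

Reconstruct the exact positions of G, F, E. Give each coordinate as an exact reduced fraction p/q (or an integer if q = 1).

E = (-17/3, -17/2)
F = (-55/3, -19)
G = (-55/3, -12)

1. G_x = -55/3  [line 14·x + -19·y + 86/3 = 0 ∩ |GC|² = 1885/9]
2. G_y = -12  [line 14·x + -19·y + 86/3 = 0 ∩ |GC|² = 1885/9]
   → G = (-55/3, -12)
3. F_x = -55/3  [BA ∥ FG ∩ AG ∥ BF]
4. F_y = -19  [BA ∥ FG ∩ AG ∥ BF]
   → F = (-55/3, -19)
5. E_x = -17/3  [GF · CE = -147/2 ∩ E is the midpoint of FD]
6. E_y = -17/2  [GF · CE = -147/2 ∩ E is the midpoint of FD]
   → E = (-17/3, -17/2)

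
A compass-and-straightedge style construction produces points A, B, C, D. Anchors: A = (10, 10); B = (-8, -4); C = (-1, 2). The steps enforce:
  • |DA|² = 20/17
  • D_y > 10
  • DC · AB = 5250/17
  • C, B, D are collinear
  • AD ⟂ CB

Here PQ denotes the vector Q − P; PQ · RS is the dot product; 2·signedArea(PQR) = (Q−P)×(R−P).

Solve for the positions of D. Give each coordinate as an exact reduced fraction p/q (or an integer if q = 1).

D = (158/17, 184/17)

1. D_x = 158/17  [C, B, D are collinear ∩ AD ⟂ CB]
2. D_y = 184/17  [C, B, D are collinear ∩ AD ⟂ CB]
   → D = (158/17, 184/17)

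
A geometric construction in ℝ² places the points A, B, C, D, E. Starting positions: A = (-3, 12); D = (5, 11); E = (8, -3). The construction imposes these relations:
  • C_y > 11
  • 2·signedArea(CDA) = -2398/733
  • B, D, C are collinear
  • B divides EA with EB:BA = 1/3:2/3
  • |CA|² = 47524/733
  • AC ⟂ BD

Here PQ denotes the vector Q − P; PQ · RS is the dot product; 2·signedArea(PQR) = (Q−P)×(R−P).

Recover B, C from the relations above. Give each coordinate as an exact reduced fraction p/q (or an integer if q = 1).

1. B_x = 13/3  [B divides EA with EB:BA = 1/3:2/3]
2. B_y = 2  [B divides EA with EB:BA = 1/3:2/3]
   → B = (13/3, 2)
3. C_x = 3687/733  [B, D, C are collinear ∩ AC ⟂ BD]
4. C_y = 8360/733  [B, D, C are collinear ∩ AC ⟂ BD]
   → C = (3687/733, 8360/733)

B = (13/3, 2)
C = (3687/733, 8360/733)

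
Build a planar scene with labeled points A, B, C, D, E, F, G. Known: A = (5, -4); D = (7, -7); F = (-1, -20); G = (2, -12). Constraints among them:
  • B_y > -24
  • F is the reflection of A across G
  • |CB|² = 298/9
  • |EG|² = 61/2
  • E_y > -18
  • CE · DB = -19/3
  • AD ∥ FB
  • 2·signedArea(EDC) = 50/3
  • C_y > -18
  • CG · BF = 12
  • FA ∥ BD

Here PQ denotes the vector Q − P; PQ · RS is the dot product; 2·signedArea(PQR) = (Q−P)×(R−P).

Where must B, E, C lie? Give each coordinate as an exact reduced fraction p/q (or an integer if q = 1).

B = (1, -23)
C = (0, -52/3)
E = (3/2, -35/2)

1. B_x = 1  [FA ∥ BD ∩ AD ∥ FB]
2. B_y = -23  [FA ∥ BD ∩ AD ∥ FB]
   → B = (1, -23)
3. C_x = 0  [line 2·x + -3·y + -52 = 0 ∩ |CB|² = 298/9]
4. C_y = -52/3  [line 2·x + -3·y + -52 = 0 ∩ |CB|² = 298/9]
   → C = (0, -52/3)
5. E_x = 3/2  [2·signedArea(EDC) = 50/3 ∩ CE · DB = -19/3]
6. E_y = -35/2  [2·signedArea(EDC) = 50/3 ∩ CE · DB = -19/3]
   → E = (3/2, -35/2)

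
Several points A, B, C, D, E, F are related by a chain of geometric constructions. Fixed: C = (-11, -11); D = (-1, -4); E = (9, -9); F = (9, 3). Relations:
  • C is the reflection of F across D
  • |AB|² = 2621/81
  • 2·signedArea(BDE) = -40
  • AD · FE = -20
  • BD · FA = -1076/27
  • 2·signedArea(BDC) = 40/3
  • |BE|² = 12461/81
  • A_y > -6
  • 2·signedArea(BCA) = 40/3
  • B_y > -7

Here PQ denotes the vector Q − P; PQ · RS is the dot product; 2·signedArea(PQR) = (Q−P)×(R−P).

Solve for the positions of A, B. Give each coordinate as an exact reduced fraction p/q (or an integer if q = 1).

A = (7/3, -17/3)
B = (-29/9, -62/9)

1. A_y = -17/3  [AD · FE = -20]
2. B_x = -29/9  [2·signedArea(BDE) = -40 ∩ 2·signedArea(BDC) = 40/3]
3. B_y = -62/9  [2·signedArea(BDE) = -40 ∩ 2·signedArea(BDC) = 40/3]
   → B = (-29/9, -62/9)
4. A_x = 7/3  [AD · FE = -20 ∩ BD · FA = -1076/27]
   → A = (7/3, -17/3)
5. A_y = -17/3  [AD · FE = -20 ∩ BD · FA = -1076/27]
   → A = (7/3, -17/3)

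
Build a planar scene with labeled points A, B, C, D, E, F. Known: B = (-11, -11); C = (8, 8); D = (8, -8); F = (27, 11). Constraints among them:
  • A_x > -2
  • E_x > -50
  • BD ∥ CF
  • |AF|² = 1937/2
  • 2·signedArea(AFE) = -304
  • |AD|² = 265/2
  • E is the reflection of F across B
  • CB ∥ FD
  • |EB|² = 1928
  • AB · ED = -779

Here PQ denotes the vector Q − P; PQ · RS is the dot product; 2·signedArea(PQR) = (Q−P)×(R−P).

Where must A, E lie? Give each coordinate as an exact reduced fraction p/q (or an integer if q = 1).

1. E_x = -49  [E is the reflection of F across B]
2. E_y = -33  [E is the reflection of F across B]
   → E = (-49, -33)
3. A_x = -3/2  [AB · ED = -779 ∩ 2·signedArea(AFE) = -304]
4. A_y = -3/2  [AB · ED = -779 ∩ 2·signedArea(AFE) = -304]
   → A = (-3/2, -3/2)

A = (-3/2, -3/2)
E = (-49, -33)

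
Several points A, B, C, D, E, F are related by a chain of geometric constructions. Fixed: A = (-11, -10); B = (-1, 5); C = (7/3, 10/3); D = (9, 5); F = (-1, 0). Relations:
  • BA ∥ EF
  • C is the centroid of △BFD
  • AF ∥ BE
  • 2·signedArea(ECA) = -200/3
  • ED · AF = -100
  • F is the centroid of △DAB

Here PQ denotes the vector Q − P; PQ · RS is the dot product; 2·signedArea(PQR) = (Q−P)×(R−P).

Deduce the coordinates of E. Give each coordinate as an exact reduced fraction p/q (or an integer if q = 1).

E = (9, 15)

1. E_x = 9  [BA ∥ EF ∩ AF ∥ BE]
2. E_y = 15  [BA ∥ EF ∩ AF ∥ BE]
   → E = (9, 15)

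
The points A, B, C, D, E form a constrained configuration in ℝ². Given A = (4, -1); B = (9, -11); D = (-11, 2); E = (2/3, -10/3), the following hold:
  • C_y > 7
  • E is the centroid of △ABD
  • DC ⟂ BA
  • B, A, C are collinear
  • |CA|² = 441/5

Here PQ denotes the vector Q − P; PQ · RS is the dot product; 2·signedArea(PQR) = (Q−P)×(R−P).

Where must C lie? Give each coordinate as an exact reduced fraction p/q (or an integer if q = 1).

1. C_x = -1/5  [B, A, C are collinear ∩ DC ⟂ BA]
2. C_y = 37/5  [B, A, C are collinear ∩ DC ⟂ BA]
   → C = (-1/5, 37/5)

C = (-1/5, 37/5)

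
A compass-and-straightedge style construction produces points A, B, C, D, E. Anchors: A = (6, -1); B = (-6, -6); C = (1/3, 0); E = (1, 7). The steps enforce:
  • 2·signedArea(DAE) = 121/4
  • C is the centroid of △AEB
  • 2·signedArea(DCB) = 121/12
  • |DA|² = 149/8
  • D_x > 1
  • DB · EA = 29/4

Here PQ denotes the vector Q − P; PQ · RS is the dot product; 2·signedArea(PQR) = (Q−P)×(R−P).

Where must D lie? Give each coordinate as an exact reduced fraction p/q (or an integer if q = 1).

1. D_x = 7/4  [2·signedArea(DAE) = 121/4 ∩ DB · EA = 29/4]
2. D_y = -1/4  [2·signedArea(DAE) = 121/4 ∩ DB · EA = 29/4]
   → D = (7/4, -1/4)

D = (7/4, -1/4)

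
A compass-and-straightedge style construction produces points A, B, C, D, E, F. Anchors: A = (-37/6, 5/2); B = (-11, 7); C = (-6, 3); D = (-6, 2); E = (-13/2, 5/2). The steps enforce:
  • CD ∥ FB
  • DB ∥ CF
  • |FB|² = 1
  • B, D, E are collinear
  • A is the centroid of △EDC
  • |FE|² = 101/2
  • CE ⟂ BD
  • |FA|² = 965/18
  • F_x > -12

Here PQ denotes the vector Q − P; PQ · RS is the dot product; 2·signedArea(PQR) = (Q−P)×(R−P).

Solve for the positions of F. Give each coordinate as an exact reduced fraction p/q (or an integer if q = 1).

1. F_x = -11  [CD ∥ FB ∩ DB ∥ CF]
2. F_y = 8  [CD ∥ FB ∩ DB ∥ CF]
   → F = (-11, 8)

F = (-11, 8)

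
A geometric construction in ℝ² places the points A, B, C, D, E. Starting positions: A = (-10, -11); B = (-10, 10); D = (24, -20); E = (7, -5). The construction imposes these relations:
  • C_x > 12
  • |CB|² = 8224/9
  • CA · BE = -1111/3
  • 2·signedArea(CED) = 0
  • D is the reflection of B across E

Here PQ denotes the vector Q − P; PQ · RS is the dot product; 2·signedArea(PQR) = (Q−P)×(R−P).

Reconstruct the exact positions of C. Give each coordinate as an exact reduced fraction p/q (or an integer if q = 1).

1. C_x = 38/3  [2·signedArea(CED) = 0 ∩ CA · BE = -1111/3]
2. C_y = -10  [2·signedArea(CED) = 0 ∩ CA · BE = -1111/3]
   → C = (38/3, -10)

C = (38/3, -10)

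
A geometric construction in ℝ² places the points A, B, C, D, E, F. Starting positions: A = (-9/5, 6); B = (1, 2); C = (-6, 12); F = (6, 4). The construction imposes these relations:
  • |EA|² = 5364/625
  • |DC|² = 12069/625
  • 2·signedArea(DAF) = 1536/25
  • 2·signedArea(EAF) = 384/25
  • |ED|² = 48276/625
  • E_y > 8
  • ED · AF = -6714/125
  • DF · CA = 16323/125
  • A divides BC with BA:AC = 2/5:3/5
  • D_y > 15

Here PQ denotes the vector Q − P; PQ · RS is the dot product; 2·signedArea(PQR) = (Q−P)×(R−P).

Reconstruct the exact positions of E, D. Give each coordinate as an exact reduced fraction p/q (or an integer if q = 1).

D = (-213/25, 78/5)
E = (-87/25, 42/5)

1. E_x = -87/25  [line 2·x + 39/5·y + -1464/25 = 0 ∩ |EA|² = 5364/625]
2. E_y = 42/5  [line 2·x + 39/5·y + -1464/25 = 0 ∩ |EA|² = 5364/625]
   → E = (-87/25, 42/5)
3. D_x = -213/25  [ED · AF = -6714/125 ∩ DF · CA = 16323/125]
4. D_y = 78/5  [ED · AF = -6714/125 ∩ DF · CA = 16323/125]
   → D = (-213/25, 78/5)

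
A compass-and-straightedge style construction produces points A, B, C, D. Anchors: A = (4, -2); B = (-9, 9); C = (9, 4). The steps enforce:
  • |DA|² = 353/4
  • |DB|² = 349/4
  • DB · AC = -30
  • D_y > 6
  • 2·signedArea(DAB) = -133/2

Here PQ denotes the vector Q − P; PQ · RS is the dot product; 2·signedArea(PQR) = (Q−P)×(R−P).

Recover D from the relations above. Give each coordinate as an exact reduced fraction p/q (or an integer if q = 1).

D = (0, 13/2)

1. D_x = 0  [2·signedArea(DAB) = -133/2 ∩ DB · AC = -30]
2. D_y = 13/2  [2·signedArea(DAB) = -133/2 ∩ DB · AC = -30]
   → D = (0, 13/2)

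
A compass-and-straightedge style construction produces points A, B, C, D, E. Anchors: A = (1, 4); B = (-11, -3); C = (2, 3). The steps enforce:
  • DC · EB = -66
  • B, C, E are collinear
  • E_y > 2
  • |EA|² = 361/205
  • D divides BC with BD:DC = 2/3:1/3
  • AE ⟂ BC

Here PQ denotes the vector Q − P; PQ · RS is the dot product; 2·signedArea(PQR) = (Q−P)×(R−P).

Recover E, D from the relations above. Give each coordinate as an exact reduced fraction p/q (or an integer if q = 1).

1. E_x = 319/205  [B, C, E are collinear ∩ AE ⟂ BC]
2. E_y = 573/205  [B, C, E are collinear ∩ AE ⟂ BC]
   → E = (319/205, 573/205)
3. D_x = -7/3  [D divides BC with BD:DC = 2/3:1/3]
4. D_y = 1  [D divides BC with BD:DC = 2/3:1/3]
   → D = (-7/3, 1)

D = (-7/3, 1)
E = (319/205, 573/205)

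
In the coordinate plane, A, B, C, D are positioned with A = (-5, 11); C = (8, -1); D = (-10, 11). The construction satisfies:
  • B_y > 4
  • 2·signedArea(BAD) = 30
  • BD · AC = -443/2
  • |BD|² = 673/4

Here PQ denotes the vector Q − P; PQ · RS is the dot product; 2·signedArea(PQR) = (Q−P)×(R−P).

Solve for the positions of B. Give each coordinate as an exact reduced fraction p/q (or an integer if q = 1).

1. B_x = 3/2  [BD · AC = -443/2 ∩ 2·signedArea(BAD) = 30]
2. B_y = 5  [BD · AC = -443/2 ∩ 2·signedArea(BAD) = 30]
   → B = (3/2, 5)

B = (3/2, 5)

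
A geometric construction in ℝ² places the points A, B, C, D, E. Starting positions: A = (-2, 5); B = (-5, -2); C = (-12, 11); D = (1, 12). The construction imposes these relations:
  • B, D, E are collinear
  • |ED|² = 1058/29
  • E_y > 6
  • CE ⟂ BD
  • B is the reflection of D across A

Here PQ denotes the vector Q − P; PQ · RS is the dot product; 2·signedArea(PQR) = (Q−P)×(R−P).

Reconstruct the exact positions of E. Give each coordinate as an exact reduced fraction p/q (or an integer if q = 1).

1. E_x = -40/29  [B, D, E are collinear ∩ CE ⟂ BD]
2. E_y = 187/29  [B, D, E are collinear ∩ CE ⟂ BD]
   → E = (-40/29, 187/29)

E = (-40/29, 187/29)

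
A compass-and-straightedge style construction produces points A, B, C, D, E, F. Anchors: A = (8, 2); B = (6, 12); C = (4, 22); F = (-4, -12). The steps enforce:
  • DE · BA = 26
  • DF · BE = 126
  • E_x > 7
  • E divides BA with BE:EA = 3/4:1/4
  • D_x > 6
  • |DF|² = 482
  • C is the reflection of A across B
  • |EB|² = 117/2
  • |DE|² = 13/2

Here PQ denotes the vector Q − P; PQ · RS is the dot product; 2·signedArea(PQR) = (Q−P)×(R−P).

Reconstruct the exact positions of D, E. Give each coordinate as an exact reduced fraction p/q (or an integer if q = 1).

D = (7, 7)
E = (15/2, 9/2)

1. E_x = 15/2  [E divides BA with BE:EA = 3/4:1/4]
2. E_y = 9/2  [E divides BA with BE:EA = 3/4:1/4]
   → E = (15/2, 9/2)
3. D_x = 7  [line -2·x + 10·y + -56 = 0 ∩ |DF|² = 482]
4. D_y = 7  [line -2·x + 10·y + -56 = 0 ∩ |DF|² = 482]
   → D = (7, 7)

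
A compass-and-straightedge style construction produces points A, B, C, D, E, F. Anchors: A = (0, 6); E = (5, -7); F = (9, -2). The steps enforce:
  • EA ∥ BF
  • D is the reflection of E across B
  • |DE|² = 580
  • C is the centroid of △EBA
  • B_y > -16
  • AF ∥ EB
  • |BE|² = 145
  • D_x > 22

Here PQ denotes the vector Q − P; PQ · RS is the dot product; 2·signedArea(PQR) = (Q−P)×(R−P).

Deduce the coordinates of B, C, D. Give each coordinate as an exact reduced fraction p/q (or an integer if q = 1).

B = (14, -15)
C = (19/3, -16/3)
D = (23, -23)

1. B_x = 14  [EA ∥ BF ∩ AF ∥ EB]
2. B_y = -15  [EA ∥ BF ∩ AF ∥ EB]
   → B = (14, -15)
3. C_x = 19/3  [C is the centroid of △EBA]
4. C_y = -16/3  [C is the centroid of △EBA]
   → C = (19/3, -16/3)
5. D_x = 23  [D is the reflection of E across B]
6. D_y = -23  [D is the reflection of E across B]
   → D = (23, -23)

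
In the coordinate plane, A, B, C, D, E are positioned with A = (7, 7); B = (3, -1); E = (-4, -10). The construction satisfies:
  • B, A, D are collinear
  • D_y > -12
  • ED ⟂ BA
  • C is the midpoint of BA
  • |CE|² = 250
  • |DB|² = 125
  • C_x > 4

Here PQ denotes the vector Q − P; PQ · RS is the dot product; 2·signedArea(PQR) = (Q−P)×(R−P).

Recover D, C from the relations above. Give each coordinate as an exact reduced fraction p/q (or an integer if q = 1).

C = (5, 3)
D = (-2, -11)

1. D_x = -2  [B, A, D are collinear ∩ ED ⟂ BA]
2. D_y = -11  [B, A, D are collinear ∩ ED ⟂ BA]
   → D = (-2, -11)
3. C_x = 5  [C is the midpoint of BA]
4. C_y = 3  [C is the midpoint of BA]
   → C = (5, 3)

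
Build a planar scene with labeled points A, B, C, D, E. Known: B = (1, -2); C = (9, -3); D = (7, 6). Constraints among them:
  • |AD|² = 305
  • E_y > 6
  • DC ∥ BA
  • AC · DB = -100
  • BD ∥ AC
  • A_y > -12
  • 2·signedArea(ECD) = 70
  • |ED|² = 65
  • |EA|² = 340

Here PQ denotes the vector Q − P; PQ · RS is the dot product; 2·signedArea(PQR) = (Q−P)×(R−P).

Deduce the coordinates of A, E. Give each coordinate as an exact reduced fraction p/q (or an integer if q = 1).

A = (3, -11)
E = (-1, 7)

1. A_x = 3  [BD ∥ AC ∩ DC ∥ BA]
2. A_y = -11  [BD ∥ AC ∩ DC ∥ BA]
   → A = (3, -11)
3. E_x = -1  [line -9·x + -2·y + 5 = 0 ∩ |ED|² = 65]
4. E_y = 7  [line -9·x + -2·y + 5 = 0 ∩ |ED|² = 65]
   → E = (-1, 7)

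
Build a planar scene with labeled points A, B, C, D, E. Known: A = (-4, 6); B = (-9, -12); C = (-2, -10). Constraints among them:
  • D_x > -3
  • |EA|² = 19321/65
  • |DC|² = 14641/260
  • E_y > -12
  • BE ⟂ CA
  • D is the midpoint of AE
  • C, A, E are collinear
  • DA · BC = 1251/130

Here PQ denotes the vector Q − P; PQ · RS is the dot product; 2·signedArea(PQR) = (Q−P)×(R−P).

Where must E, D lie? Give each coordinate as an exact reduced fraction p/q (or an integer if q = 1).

D = (-381/130, -166/65)
E = (-121/65, -722/65)

1. E_x = -121/65  [C, A, E are collinear ∩ BE ⟂ CA]
2. E_y = -722/65  [C, A, E are collinear ∩ BE ⟂ CA]
   → E = (-121/65, -722/65)
3. D_x = -381/130  [D is the midpoint of AE]
4. D_y = -166/65  [D is the midpoint of AE]
   → D = (-381/130, -166/65)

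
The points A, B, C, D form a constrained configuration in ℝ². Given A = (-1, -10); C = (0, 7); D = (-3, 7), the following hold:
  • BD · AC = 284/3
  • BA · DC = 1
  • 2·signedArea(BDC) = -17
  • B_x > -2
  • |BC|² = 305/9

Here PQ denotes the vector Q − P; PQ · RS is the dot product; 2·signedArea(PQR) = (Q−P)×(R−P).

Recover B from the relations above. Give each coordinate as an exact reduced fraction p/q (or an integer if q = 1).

1. B_x = -4/3  [2·signedArea(BDC) = -17 ∩ BD · AC = 284/3]
2. B_y = 4/3  [2·signedArea(BDC) = -17 ∩ BD · AC = 284/3]
   → B = (-4/3, 4/3)

B = (-4/3, 4/3)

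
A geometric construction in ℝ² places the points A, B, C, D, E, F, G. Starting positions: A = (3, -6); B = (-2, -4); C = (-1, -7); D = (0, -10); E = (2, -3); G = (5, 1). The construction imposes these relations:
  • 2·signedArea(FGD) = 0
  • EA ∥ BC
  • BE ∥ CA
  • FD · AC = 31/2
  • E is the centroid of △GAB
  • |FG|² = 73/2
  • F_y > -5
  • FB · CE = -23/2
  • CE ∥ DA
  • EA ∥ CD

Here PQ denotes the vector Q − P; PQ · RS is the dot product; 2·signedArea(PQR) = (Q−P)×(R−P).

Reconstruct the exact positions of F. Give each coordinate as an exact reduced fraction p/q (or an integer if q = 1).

F = (5/2, -9/2)

1. F_x = 5/2  [2·signedArea(FGD) = 0 ∩ FB · CE = -23/2]
2. F_y = -9/2  [2·signedArea(FGD) = 0 ∩ FB · CE = -23/2]
   → F = (5/2, -9/2)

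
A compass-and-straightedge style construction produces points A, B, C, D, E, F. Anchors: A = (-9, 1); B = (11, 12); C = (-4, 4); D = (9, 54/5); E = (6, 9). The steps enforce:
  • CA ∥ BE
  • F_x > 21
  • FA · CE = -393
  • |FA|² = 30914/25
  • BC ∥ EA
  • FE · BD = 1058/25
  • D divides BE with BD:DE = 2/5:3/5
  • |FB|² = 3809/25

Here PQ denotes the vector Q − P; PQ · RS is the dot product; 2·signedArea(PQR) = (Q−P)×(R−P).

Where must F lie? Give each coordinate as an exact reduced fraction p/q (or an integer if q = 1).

1. F_x = 22  [FE · BD = 1058/25 ∩ FA · CE = -393]
2. F_y = 88/5  [FE · BD = 1058/25 ∩ FA · CE = -393]
   → F = (22, 88/5)

F = (22, 88/5)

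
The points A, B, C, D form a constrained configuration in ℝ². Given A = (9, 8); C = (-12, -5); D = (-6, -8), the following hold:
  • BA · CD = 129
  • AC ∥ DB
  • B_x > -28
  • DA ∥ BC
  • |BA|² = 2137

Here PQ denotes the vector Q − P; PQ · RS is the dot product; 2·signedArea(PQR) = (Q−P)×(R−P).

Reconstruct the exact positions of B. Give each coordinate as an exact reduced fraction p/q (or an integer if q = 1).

B = (-27, -21)

1. B_x = -27  [DA ∥ BC ∩ AC ∥ DB]
2. B_y = -21  [DA ∥ BC ∩ AC ∥ DB]
   → B = (-27, -21)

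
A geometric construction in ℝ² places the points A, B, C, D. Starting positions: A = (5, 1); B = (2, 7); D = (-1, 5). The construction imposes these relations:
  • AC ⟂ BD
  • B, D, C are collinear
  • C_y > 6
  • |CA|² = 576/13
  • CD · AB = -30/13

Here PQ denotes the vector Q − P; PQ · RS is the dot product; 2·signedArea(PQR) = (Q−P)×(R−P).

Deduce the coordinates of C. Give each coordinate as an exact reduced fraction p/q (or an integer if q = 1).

1. C_x = 17/13  [B, D, C are collinear ∩ AC ⟂ BD]
2. C_y = 85/13  [B, D, C are collinear ∩ AC ⟂ BD]
   → C = (17/13, 85/13)

C = (17/13, 85/13)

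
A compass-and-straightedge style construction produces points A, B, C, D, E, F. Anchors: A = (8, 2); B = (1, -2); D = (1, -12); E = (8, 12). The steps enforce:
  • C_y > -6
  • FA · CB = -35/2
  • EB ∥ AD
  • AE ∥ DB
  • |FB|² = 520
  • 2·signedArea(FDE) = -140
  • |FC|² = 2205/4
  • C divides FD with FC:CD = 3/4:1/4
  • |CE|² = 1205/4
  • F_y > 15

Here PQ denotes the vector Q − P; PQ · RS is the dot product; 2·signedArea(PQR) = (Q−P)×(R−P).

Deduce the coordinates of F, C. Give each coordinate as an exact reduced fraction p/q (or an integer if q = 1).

C = (9/2, -5)
F = (15, 16)

1. F_x = 15  [line -24·x + 7·y + 248 = 0 ∩ |FB|² = 520]
2. F_y = 16  [line -24·x + 7·y + 248 = 0 ∩ |FB|² = 520]
   → F = (15, 16)
3. C_x = 9/2  [C divides FD with FC:CD = 3/4:1/4]
4. C_y = -5  [C divides FD with FC:CD = 3/4:1/4]
   → C = (9/2, -5)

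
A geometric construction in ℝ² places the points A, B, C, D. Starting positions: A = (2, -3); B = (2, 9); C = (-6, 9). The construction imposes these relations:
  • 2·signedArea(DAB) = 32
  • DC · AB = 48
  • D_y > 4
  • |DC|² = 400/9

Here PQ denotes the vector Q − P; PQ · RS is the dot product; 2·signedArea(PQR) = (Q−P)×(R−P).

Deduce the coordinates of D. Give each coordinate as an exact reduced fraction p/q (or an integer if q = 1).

1. D_x = -2/3  [2·signedArea(DAB) = 32 ∩ DC · AB = 48]
2. D_y = 5  [2·signedArea(DAB) = 32 ∩ DC · AB = 48]
   → D = (-2/3, 5)

D = (-2/3, 5)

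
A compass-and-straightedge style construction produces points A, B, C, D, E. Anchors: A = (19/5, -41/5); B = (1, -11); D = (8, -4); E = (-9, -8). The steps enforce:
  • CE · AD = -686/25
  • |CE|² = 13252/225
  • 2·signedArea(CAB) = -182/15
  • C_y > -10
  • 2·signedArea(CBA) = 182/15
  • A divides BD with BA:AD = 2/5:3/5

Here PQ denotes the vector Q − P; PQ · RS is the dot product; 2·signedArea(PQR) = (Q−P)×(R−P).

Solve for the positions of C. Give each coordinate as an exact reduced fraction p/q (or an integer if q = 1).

C = (-7/5, -136/15)

1. C_x = -7/5  [2·signedArea(CBA) = 182/15 ∩ CE · AD = -686/25]
2. C_y = -136/15  [2·signedArea(CBA) = 182/15 ∩ CE · AD = -686/25]
   → C = (-7/5, -136/15)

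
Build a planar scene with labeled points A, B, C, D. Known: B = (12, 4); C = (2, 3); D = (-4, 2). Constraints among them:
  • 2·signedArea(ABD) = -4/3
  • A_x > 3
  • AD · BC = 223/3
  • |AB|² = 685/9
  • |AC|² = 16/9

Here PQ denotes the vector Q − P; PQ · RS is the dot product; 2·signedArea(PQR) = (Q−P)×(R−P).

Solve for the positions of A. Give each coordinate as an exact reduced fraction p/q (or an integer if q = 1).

A = (10/3, 3)

1. A_x = 10/3  [2·signedArea(ABD) = -4/3 ∩ AD · BC = 223/3]
2. A_y = 3  [2·signedArea(ABD) = -4/3 ∩ AD · BC = 223/3]
   → A = (10/3, 3)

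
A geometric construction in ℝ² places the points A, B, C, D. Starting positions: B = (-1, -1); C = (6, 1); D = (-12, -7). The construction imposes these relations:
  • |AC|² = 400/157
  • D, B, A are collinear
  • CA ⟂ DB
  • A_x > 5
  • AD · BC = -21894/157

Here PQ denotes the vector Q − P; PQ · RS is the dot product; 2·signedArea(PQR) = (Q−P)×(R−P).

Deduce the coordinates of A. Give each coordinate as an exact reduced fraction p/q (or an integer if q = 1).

A = (822/157, 377/157)

1. A_x = 822/157  [D, B, A are collinear ∩ CA ⟂ DB]
2. A_y = 377/157  [D, B, A are collinear ∩ CA ⟂ DB]
   → A = (822/157, 377/157)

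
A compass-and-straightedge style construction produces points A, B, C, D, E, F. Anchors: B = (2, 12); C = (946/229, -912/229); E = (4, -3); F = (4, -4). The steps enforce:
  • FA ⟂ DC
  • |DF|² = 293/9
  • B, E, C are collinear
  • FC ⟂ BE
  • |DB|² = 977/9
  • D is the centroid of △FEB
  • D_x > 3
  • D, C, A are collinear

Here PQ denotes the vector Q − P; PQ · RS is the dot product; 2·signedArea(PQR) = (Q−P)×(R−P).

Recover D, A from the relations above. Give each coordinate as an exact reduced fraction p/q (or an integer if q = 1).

A = (63460218/15362465, -61165996/15362465)
D = (10/3, 5/3)

1. D_x = 10/3  [D is the centroid of △FEB]
2. D_y = 5/3  [D is the centroid of △FEB]
   → D = (10/3, 5/3)
3. A_x = 63460218/15362465  [D, C, A are collinear ∩ FA ⟂ DC]
4. A_y = -61165996/15362465  [D, C, A are collinear ∩ FA ⟂ DC]
   → A = (63460218/15362465, -61165996/15362465)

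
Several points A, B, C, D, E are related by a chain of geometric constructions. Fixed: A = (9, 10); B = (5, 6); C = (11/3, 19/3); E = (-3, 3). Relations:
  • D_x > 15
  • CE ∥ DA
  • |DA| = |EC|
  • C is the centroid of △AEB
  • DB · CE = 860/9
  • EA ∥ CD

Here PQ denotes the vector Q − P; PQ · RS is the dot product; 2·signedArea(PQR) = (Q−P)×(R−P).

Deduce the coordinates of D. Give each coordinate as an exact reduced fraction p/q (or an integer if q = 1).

D = (47/3, 40/3)

1. D_x = 47/3  [CE ∥ DA ∩ EA ∥ CD]
2. D_y = 40/3  [CE ∥ DA ∩ EA ∥ CD]
   → D = (47/3, 40/3)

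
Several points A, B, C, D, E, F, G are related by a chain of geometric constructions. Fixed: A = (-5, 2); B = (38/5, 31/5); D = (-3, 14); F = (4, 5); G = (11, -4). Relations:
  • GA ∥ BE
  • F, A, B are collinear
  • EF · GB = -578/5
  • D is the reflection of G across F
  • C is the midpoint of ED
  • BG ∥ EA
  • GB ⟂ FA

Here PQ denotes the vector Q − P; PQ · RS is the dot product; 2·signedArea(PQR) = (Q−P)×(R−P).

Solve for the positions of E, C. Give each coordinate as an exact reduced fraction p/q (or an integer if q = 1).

1. E_x = -42/5  [BG ∥ EA ∩ GA ∥ BE]
2. E_y = 61/5  [BG ∥ EA ∩ GA ∥ BE]
   → E = (-42/5, 61/5)
3. C_x = -57/10  [C is the midpoint of ED]
4. C_y = 131/10  [C is the midpoint of ED]
   → C = (-57/10, 131/10)

C = (-57/10, 131/10)
E = (-42/5, 61/5)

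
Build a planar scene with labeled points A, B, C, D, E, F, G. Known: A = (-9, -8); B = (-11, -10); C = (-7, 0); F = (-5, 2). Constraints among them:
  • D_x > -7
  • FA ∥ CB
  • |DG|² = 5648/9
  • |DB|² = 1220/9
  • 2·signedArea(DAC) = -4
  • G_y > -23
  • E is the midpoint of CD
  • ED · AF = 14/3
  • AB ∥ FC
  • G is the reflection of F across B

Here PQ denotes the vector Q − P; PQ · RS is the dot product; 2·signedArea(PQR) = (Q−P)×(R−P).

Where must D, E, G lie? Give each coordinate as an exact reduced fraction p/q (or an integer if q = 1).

D = (-19/3, 2/3)
E = (-20/3, 1/3)
G = (-17, -22)

1. D_x = -19/3  [line -8·x + 2·y + -52 = 0 ∩ |DB|² = 1220/9]
2. D_y = 2/3  [line -8·x + 2·y + -52 = 0 ∩ |DB|² = 1220/9]
   → D = (-19/3, 2/3)
3. E_x = -20/3  [E is the midpoint of CD]
4. E_y = 1/3  [E is the midpoint of CD]
   → E = (-20/3, 1/3)
5. G_x = -17  [G is the reflection of F across B]
6. G_y = -22  [G is the reflection of F across B]
   → G = (-17, -22)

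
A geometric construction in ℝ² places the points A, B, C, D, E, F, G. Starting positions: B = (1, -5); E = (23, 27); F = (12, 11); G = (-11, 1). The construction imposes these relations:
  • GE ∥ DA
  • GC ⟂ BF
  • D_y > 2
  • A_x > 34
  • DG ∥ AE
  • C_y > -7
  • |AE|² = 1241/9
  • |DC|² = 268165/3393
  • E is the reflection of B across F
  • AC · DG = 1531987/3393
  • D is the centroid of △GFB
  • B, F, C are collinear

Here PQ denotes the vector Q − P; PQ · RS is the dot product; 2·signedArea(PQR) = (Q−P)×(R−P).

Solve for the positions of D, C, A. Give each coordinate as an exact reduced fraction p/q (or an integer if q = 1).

1. D_x = 2/3  [D is the centroid of △GFB]
2. D_y = 7/3  [D is the centroid of △GFB]
   → D = (2/3, 7/3)
3. C_x = -19/377  [B, F, C are collinear ∩ GC ⟂ BF]
4. C_y = -2461/377  [B, F, C are collinear ∩ GC ⟂ BF]
   → C = (-19/377, -2461/377)
5. A_x = 104/3  [DG ∥ AE ∩ GE ∥ DA]
6. A_y = 85/3  [DG ∥ AE ∩ GE ∥ DA]
   → A = (104/3, 85/3)

A = (104/3, 85/3)
C = (-19/377, -2461/377)
D = (2/3, 7/3)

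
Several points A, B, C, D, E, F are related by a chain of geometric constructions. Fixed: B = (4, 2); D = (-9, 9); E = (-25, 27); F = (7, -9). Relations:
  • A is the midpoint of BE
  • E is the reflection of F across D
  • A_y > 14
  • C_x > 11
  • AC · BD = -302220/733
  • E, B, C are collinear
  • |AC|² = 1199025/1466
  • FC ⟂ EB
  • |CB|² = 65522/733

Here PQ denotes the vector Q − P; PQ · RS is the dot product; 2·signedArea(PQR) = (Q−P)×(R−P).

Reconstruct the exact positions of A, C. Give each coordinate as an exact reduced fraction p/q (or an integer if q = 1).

A = (-21/2, 29/2)
C = (8181/733, -3059/733)

1. A_x = -21/2  [A is the midpoint of BE]
2. A_y = 29/2  [A is the midpoint of BE]
   → A = (-21/2, 29/2)
3. C_x = 8181/733  [E, B, C are collinear ∩ FC ⟂ EB]
4. C_y = -3059/733  [E, B, C are collinear ∩ FC ⟂ EB]
   → C = (8181/733, -3059/733)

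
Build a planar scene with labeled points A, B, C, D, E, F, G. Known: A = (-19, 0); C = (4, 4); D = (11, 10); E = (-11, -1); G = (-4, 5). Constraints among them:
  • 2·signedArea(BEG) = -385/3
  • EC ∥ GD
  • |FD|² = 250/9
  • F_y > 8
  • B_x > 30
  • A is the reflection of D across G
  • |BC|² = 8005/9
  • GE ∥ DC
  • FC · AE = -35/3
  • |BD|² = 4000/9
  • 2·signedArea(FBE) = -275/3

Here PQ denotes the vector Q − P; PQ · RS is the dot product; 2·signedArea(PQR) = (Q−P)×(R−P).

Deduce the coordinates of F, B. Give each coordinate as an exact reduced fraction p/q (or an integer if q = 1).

1. B_x = 31  [line -6·x + 7·y + 208/3 = 0 ∩ |BC|² = 8005/9]
2. B_y = 50/3  [line -6·x + 7·y + 208/3 = 0 ∩ |BC|² = 8005/9]
   → B = (31, 50/3)
3. F_x = 6  [2·signedArea(FBE) = -275/3 ∩ FC · AE = -35/3]
4. F_y = 25/3  [2·signedArea(FBE) = -275/3 ∩ FC · AE = -35/3]
   → F = (6, 25/3)

B = (31, 50/3)
F = (6, 25/3)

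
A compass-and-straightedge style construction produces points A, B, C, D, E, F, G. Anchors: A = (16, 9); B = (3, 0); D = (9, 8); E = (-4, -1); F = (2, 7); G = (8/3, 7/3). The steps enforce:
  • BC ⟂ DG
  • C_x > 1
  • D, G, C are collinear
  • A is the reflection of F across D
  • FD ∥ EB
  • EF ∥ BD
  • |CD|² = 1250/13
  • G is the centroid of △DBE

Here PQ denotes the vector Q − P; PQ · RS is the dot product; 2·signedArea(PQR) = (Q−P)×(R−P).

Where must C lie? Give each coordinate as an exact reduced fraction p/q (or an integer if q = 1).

C = (22/13, 19/13)

1. C_x = 22/13  [D, G, C are collinear ∩ BC ⟂ DG]
2. C_y = 19/13  [D, G, C are collinear ∩ BC ⟂ DG]
   → C = (22/13, 19/13)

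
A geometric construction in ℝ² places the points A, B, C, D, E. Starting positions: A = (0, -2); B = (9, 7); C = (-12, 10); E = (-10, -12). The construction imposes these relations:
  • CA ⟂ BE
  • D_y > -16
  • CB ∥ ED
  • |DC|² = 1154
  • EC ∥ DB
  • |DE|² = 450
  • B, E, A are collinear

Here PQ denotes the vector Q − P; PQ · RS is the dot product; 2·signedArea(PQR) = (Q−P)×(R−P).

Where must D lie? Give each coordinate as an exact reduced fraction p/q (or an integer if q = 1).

1. D_x = 11  [EC ∥ DB ∩ CB ∥ ED]
2. D_y = -15  [EC ∥ DB ∩ CB ∥ ED]
   → D = (11, -15)

D = (11, -15)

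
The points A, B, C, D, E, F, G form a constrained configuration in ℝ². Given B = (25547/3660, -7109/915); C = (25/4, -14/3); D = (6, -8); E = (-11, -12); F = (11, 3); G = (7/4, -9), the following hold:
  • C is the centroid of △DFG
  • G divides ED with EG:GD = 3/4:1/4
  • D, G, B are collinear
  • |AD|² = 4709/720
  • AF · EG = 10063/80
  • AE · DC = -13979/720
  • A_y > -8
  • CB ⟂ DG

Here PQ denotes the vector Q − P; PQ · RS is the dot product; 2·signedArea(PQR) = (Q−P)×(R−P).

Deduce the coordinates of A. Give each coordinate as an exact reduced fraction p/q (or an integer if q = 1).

A = (71/20, -109/15)

1. A_x = 71/20  [AF · EG = 10063/80 ∩ AE · DC = -13979/720]
2. A_y = -109/15  [AF · EG = 10063/80 ∩ AE · DC = -13979/720]
   → A = (71/20, -109/15)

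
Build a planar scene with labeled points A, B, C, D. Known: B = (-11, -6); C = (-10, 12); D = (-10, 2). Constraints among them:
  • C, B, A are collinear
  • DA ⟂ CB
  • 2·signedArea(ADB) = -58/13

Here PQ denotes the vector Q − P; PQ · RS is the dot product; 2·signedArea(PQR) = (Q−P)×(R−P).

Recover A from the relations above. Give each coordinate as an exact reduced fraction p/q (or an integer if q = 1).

1. A_x = -686/65  [C, B, A are collinear ∩ DA ⟂ CB]
2. A_y = 132/65  [C, B, A are collinear ∩ DA ⟂ CB]
   → A = (-686/65, 132/65)

A = (-686/65, 132/65)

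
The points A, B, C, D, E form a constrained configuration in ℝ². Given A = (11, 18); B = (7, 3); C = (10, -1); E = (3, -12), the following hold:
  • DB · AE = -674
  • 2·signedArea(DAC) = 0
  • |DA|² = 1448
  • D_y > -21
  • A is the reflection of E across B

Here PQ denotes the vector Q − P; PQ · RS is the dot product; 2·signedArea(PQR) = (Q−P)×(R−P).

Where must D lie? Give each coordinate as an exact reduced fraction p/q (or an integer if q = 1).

1. D_x = 9  [2·signedArea(DAC) = 0 ∩ DB · AE = -674]
2. D_y = -20  [2·signedArea(DAC) = 0 ∩ DB · AE = -674]
   → D = (9, -20)

D = (9, -20)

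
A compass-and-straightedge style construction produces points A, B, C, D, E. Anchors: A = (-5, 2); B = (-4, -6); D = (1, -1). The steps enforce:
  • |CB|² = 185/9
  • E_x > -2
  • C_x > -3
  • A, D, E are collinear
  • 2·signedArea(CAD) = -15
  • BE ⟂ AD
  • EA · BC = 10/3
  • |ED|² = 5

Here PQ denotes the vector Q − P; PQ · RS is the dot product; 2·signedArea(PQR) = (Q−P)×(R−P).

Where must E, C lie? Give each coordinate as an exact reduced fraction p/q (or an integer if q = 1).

C = (-8/3, -5/3)
E = (-1, 0)

1. E_x = -1  [A, D, E are collinear ∩ BE ⟂ AD]
2. E_y = 0  [A, D, E are collinear ∩ BE ⟂ AD]
   → E = (-1, 0)
3. C_x = -8/3  [2·signedArea(CAD) = -15 ∩ EA · BC = 10/3]
4. C_y = -5/3  [2·signedArea(CAD) = -15 ∩ EA · BC = 10/3]
   → C = (-8/3, -5/3)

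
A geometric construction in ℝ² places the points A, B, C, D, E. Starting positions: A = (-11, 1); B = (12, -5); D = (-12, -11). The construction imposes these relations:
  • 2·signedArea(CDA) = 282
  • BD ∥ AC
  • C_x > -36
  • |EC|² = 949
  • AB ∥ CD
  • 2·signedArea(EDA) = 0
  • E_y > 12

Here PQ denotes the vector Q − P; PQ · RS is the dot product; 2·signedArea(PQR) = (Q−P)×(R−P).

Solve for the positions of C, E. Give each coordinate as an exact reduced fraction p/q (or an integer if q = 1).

C = (-35, -5)
E = (-10, 13)

1. C_x = -35  [AB ∥ CD ∩ BD ∥ AC]
2. C_y = -5  [AB ∥ CD ∩ BD ∥ AC]
   → C = (-35, -5)
3. E_x = -10  [line -12·x + 1·y + -133 = 0 ∩ |EC|² = 949]
4. E_y = 13  [line -12·x + 1·y + -133 = 0 ∩ |EC|² = 949]
   → E = (-10, 13)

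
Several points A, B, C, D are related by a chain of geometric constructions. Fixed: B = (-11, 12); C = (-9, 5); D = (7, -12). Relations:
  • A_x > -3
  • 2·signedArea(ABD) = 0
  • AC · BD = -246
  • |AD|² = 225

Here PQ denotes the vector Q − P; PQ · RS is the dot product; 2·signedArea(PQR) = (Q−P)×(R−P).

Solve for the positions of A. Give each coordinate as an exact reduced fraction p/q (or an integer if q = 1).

A = (-2, 0)

1. A_x = -2  [2·signedArea(ABD) = 0 ∩ AC · BD = -246]
2. A_y = 0  [2·signedArea(ABD) = 0 ∩ AC · BD = -246]
   → A = (-2, 0)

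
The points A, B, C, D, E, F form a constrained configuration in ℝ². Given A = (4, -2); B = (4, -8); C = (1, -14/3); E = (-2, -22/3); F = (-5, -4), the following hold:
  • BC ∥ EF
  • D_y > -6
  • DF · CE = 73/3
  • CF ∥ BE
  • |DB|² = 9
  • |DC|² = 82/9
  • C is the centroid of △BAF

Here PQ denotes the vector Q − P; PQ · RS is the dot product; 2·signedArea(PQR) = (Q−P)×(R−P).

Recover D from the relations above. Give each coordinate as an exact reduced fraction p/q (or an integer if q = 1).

D = (4, -5)

1. D_x = 4  [line 3·x + 8/3·y + 4/3 = 0 ∩ |DB|² = 9]
2. D_y = -5  [line 3·x + 8/3·y + 4/3 = 0 ∩ |DB|² = 9]
   → D = (4, -5)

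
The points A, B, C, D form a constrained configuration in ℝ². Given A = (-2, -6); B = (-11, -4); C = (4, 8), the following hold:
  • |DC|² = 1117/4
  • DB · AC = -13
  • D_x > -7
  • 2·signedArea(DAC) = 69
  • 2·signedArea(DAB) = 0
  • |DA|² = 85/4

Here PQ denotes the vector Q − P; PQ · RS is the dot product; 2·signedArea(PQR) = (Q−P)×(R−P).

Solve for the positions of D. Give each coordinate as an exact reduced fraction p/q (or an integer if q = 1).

1. D_x = -13/2  [2·signedArea(DAB) = 0 ∩ DB · AC = -13]
2. D_y = -5  [2·signedArea(DAB) = 0 ∩ DB · AC = -13]
   → D = (-13/2, -5)

D = (-13/2, -5)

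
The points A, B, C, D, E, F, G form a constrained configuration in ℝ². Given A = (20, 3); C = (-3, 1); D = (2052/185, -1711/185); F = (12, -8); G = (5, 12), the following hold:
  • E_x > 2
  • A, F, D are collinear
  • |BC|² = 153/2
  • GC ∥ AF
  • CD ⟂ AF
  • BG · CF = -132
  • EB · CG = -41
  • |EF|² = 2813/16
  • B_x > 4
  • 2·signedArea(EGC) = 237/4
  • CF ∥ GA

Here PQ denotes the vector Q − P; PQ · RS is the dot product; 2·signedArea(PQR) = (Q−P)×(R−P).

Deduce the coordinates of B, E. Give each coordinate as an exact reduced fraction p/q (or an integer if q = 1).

1. B_x = 9/2  [line -15·x + 9·y + 99 = 0 ∩ |BC|² = 153/2]
2. B_y = -7/2  [line -15·x + 9·y + 99 = 0 ∩ |BC|² = 153/2]
   → B = (9/2, -7/2)
3. E_x = 11/4  [2·signedArea(EGC) = 237/4 ∩ EB · CG = -41]
4. E_y = 3/2  [2·signedArea(EGC) = 237/4 ∩ EB · CG = -41]
   → E = (11/4, 3/2)

B = (9/2, -7/2)
E = (11/4, 3/2)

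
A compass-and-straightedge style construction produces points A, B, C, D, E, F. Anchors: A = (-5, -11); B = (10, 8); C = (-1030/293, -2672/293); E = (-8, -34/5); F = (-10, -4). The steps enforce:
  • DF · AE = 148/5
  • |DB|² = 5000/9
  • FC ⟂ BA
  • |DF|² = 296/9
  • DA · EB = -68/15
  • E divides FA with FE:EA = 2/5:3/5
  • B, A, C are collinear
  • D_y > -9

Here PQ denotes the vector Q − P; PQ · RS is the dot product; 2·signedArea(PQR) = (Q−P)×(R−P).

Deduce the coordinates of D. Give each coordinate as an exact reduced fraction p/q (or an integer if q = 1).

D = (-20/3, -26/3)

1. D_x = -20/3  [DA · EB = -68/15 ∩ DF · AE = 148/5]
2. D_y = -26/3  [DA · EB = -68/15 ∩ DF · AE = 148/5]
   → D = (-20/3, -26/3)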